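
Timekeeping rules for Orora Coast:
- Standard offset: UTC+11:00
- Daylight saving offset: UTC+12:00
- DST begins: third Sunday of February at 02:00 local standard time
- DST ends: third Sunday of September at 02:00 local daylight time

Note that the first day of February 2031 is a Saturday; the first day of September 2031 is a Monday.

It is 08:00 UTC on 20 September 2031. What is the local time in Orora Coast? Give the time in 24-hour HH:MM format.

1 February 2031 is a Saturday, so the first Sunday is February 2 and the third is February 16.
1 September 2031 is a Monday, so the first Sunday is September 7 and the third is September 21.
At the standard offset (UTC+11:00), 08:00 UTC + 11h = 19:00 Orora Coast standard time.
The standard-time date in Orora Coast, 20 September 2031, lies within the daylight-saving period (16 February – 21 September), so Orora Coast is on daylight time, UTC+12:00.
08:00 UTC + 12h = 20:00 local.

20:00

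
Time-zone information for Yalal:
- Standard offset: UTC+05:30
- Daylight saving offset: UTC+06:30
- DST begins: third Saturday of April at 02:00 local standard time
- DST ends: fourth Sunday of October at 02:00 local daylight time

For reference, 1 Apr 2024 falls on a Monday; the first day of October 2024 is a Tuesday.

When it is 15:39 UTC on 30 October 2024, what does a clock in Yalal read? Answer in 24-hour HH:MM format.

21:09

1 April 2024 is a Monday, so the first Saturday is April 6 and the third is April 20.
1 October 2024 is a Tuesday, so the first Sunday is October 6 and the fourth is October 27.
At the standard offset (UTC+05:30), 15:39 UTC + 5h30m = 21:09 Yalal standard time.
The standard-time date in Yalal, 30 October 2024, is outside the daylight-saving period (20 April – 27 October), so Yalal is on standard time, UTC+05:30.
15:39 UTC + 5h30m = 21:09 local.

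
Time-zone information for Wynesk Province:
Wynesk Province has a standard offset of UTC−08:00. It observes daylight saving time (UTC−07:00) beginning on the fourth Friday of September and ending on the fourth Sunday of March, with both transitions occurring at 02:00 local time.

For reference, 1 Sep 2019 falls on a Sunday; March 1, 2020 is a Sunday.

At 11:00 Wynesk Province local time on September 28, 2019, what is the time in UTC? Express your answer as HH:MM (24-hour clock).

1 September 2019 is a Sunday, so the first Friday is September 6 and the fourth is September 27.
1 March 2020 is a Sunday, so the first Sunday is March 1 and the fourth is March 22.
September 28, 2019 lies within the daylight-saving period (27 September 2019 – 22 March 2020), so Wynesk Province is on daylight time, UTC−07:00.
11:00 local + 7h = 18:00 UTC.

18:00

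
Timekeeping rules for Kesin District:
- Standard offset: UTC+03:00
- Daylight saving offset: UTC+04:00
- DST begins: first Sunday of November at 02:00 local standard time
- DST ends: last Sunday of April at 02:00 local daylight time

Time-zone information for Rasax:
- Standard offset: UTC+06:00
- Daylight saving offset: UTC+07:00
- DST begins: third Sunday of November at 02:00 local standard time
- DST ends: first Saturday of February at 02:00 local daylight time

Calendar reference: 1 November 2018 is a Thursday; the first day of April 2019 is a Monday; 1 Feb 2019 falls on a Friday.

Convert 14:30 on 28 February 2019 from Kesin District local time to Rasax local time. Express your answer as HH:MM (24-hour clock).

16:30

1 November 2018 is a Thursday, so the first Sunday is November 4.
1 April 2019 is a Monday, so Sundays fall on 7, 14, 21, 28; the last is April 28.
28 February 2019 falls between 4 November 2018 and 28 April 2019, so daylight saving is in effect and Kesin District is at UTC+04:00.
14:30 Kesin District − 4h = 10:30 UTC.
1 November 2018 is a Thursday, so the first Sunday is November 4 and the third is November 18.
1 February 2019 is a Friday, so the first Saturday is February 2.
At the standard offset (UTC+06:00), 10:30 UTC + 6h = 16:30 Rasax standard time.
The standard-time date in Rasax, 28 February 2019, does not fall between 18 November 2018 and 2 February 2019, so daylight saving is not in effect and Rasax is at UTC+06:00.
10:30 UTC + 6h = 16:30 Rasax.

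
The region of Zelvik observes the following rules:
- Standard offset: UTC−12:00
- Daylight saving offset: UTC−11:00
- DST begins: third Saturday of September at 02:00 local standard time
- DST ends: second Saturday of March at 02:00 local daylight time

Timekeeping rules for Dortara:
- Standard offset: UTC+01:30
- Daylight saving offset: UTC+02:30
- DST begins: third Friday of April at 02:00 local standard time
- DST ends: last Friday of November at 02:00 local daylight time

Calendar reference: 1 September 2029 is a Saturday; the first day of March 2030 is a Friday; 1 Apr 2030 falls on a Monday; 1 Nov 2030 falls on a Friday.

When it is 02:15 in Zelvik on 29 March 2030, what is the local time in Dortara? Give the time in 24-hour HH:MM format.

15:45

1 September 2029 is a Saturday, so the first Saturday is September 1 and the third is September 15.
1 March 2030 is a Friday, so the first Saturday is March 2 and the second is March 9.
29 March 2030 does not fall between 15 September 2029 and 9 March 2030, so daylight saving is not in effect and Zelvik is at UTC−12:00.
02:15 Zelvik + 12h = 14:15 UTC.
1 April 2030 is a Monday, so the first Friday is April 5 and the third is April 19.
1 November 2030 is a Friday, so Fridays fall on 1, 8, 15, 22, 29; the last is November 29.
At the standard offset (UTC+01:30), 14:15 UTC + 1h30m = 15:45 Dortara standard time.
Daylight saving runs 19 April – 29 November; the standard-time date in Dortara, 29 March 2030, is outside that window, so Dortara is on standard time at UTC+01:30.
14:15 UTC + 1h30m = 15:45 Dortara.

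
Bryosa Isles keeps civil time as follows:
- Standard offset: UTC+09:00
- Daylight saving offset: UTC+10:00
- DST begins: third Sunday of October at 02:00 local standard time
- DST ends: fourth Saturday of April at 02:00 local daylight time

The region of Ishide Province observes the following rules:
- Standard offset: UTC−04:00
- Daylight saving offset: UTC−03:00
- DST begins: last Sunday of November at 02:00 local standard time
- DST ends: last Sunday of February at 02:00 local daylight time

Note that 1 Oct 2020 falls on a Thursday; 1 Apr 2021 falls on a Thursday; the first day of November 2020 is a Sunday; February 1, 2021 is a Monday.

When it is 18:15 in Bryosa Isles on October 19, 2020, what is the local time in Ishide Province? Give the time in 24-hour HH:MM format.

04:15

1 October 2020 is a Thursday, so the first Sunday is October 4 and the third is October 18.
1 April 2021 is a Thursday, so the first Saturday is April 3 and the fourth is April 24.
October 19, 2020 falls between 18 October 2020 and 24 April 2021, so daylight saving is in effect and Bryosa Isles is at UTC+10:00.
18:15 Bryosa Isles − 10h = 08:15 UTC.
1 November 2020 is a Sunday, so Sundays fall on 1, 8, 15, 22, 29; the last is November 29.
1 February 2021 is a Monday, so Sundays fall on 7, 14, 21, 28; the last is February 28.
At the standard offset (UTC−04:00), 08:15 UTC − 4h = 04:15 Ishide Province standard time.
The standard-time date in Ishide Province, October 19, 2020, is outside the daylight-saving period (29 November 2020 – 28 February 2021), so Ishide Province is on standard time, UTC−04:00.
08:15 UTC − 4h = 04:15 Ishide Province.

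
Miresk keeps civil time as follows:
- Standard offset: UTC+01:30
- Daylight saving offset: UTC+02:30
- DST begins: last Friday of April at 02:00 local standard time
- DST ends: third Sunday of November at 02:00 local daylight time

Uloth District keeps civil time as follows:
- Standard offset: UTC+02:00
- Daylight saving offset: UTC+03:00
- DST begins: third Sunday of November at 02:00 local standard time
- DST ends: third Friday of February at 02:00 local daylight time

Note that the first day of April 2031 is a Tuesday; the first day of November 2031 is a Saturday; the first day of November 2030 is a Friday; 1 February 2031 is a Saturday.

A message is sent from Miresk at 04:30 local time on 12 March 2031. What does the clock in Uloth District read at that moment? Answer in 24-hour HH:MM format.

05:00

1 April 2031 is a Tuesday, so Fridays fall on 4, 11, 18, 25; the last is April 25.
1 November 2031 is a Saturday, so the first Sunday is November 2 and the third is November 16.
12 March 2031 does not fall between 25 April and 16 November, so daylight saving is not in effect and Miresk is at UTC+01:30.
04:30 Miresk − 1h30m = 03:00 UTC.
1 November 2030 is a Friday, so the first Sunday is November 3 and the third is November 17.
1 February 2031 is a Saturday, so the first Friday is February 7 and the third is February 21.
At the standard offset (UTC+02:00), 03:00 UTC + 2h = 05:00 Uloth District standard time.
Daylight saving runs 17 November 2030 – 21 February 2031; the standard-time date in Uloth District, 12 March 2031, is outside that window, so Uloth District is on standard time at UTC+02:00.
03:00 UTC + 2h = 05:00 Uloth District.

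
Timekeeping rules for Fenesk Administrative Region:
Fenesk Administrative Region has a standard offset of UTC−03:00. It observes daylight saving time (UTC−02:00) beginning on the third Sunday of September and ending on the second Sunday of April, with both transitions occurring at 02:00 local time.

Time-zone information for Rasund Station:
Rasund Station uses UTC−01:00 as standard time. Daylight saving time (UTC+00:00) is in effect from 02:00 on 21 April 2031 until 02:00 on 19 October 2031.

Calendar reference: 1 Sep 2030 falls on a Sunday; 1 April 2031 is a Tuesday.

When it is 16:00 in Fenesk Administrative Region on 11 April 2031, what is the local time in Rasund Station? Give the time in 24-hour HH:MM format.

1 September 2030 is a Sunday, so the first Sunday is September 1 and the third is September 15.
1 April 2031 is a Tuesday, so the first Sunday is April 6 and the second is April 13.
11 April 2031 falls between 15 September 2030 and 13 April 2031, so daylight saving is in effect and Fenesk Administrative Region is at UTC−02:00.
16:00 Fenesk Administrative Region + 2h = 18:00 UTC.
At the standard offset (UTC−01:00), 18:00 UTC − 1h = 17:00 Rasund Station standard time.
The standard-time date in Rasund Station, 11 April 2031, does not fall between 21 April and 19 October, so daylight saving is not in effect and Rasund Station is at UTC−01:00.
18:00 UTC − 1h = 17:00 Rasund Station.

17:00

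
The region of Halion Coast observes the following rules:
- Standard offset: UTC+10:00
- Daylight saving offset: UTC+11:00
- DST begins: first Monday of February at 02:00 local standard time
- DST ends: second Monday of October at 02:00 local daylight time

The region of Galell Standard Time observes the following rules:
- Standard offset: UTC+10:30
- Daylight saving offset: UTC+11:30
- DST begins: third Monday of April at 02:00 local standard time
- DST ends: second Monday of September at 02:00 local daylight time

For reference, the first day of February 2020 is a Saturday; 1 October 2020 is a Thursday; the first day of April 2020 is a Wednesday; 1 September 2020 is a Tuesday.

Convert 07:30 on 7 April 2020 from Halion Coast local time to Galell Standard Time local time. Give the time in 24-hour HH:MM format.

1 February 2020 is a Saturday, so the first Monday is February 3.
1 October 2020 is a Thursday, so the first Monday is October 5 and the second is October 12.
7 April 2020 falls between 3 February and 12 October, so daylight saving is in effect and Halion Coast is at UTC+11:00.
07:30 Halion Coast − 11h = 20:30 UTC (rolling into the previous day, 6 April 2020).
1 April 2020 is a Wednesday, so the first Monday is April 6 and the third is April 20.
1 September 2020 is a Tuesday, so the first Monday is September 7 and the second is September 14.
At the standard offset (UTC+10:30), 20:30 UTC + 10h30m = 07:00 Galell Standard Time standard time (rolling into the next day, 7 April 2020).
Daylight saving runs 20 April – 14 September; the standard-time date in Galell Standard Time, 7 April 2020, is outside that window, so Galell Standard Time is on standard time at UTC+10:30.
20:30 UTC + 10h30m = 07:00 Galell Standard Time (rolling into the next day, 7 April 2020).

07:00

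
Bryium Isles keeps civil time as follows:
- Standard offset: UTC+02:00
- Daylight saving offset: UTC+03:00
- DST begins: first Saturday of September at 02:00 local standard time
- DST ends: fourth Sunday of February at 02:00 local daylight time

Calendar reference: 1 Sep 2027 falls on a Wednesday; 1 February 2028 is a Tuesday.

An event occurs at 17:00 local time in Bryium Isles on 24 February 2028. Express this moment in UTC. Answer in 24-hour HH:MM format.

1 September 2027 is a Wednesday, so the first Saturday is September 4.
1 February 2028 is a Tuesday, so the first Sunday is February 6 and the fourth is February 27.
Daylight saving runs 4 September 2027 – 27 February 2028; 24 February 2028 is inside that window, so Bryium Isles is at UTC+03:00.
17:00 local − 3h = 14:00 UTC.

14:00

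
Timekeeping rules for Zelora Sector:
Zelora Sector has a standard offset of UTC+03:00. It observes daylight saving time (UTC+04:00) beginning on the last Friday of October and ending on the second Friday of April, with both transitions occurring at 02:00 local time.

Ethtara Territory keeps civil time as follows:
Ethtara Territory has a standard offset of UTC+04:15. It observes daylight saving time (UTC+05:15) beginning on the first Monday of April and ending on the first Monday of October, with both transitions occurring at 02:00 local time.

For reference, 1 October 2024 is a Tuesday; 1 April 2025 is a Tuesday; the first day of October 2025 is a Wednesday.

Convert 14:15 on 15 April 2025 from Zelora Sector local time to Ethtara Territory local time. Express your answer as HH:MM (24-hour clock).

1 October 2024 is a Tuesday, so Fridays fall on 4, 11, 18, 25; the last is October 25.
1 April 2025 is a Tuesday, so the first Friday is April 4 and the second is April 11.
15 April 2025 is outside the daylight-saving period (25 October 2024 – 11 April 2025), so Zelora Sector is on standard time, UTC+03:00.
14:15 Zelora Sector − 3h = 11:15 UTC.
1 April 2025 is a Tuesday, so the first Monday is April 7.
1 October 2025 is a Wednesday, so the first Monday is October 6.
At the standard offset (UTC+04:15), 11:15 UTC + 4h15m = 15:30 Ethtara Territory standard time.
The standard-time date in Ethtara Territory, 15 April 2025, falls between 7 April and 6 October, so daylight saving is in effect and Ethtara Territory is at UTC+05:15.
11:15 UTC + 5h15m = 16:30 Ethtara Territory.

16:30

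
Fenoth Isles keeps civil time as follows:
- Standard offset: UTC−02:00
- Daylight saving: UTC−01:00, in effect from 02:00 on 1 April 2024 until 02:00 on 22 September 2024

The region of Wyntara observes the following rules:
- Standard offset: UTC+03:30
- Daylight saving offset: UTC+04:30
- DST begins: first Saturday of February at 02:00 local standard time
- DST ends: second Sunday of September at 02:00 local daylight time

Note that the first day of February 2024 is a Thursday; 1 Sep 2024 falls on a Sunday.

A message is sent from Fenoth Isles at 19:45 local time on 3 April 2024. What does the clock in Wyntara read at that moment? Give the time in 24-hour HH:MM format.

01:15

3 April 2024 lies within the daylight-saving period (1 April – 22 September), so Fenoth Isles is on daylight time, UTC−01:00.
19:45 Fenoth Isles + 1h = 20:45 UTC.
1 February 2024 is a Thursday, so the first Saturday is February 3.
1 September 2024 is a Sunday, so the first Sunday is September 1 and the second is September 8.
At the standard offset (UTC+03:30), 20:45 UTC + 3h30m = 00:15 Wyntara standard time (rolling into the next day, 4 April 2024).
The standard-time date in Wyntara, 4 April 2024, falls between 3 February and 8 September, so daylight saving is in effect and Wyntara is at UTC+04:30.
20:45 UTC + 4h30m = 01:15 Wyntara (rolling into the next day, 4 April 2024).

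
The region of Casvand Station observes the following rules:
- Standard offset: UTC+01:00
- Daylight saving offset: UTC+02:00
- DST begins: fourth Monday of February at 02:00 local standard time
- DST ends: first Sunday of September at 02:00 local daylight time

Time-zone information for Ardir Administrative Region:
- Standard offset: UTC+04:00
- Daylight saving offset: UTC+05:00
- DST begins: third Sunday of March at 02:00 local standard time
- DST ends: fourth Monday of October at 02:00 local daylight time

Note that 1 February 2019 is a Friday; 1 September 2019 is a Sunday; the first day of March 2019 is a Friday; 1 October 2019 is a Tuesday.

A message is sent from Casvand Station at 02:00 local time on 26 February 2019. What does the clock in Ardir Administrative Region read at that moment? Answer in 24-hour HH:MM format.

1 February 2019 is a Friday, so the first Monday is February 4 and the fourth is February 25.
1 September 2019 is a Sunday, so the first Sunday is September 1.
Daylight saving runs 25 February – 1 September; 26 February 2019 is inside that window, so Casvand Station is at UTC+02:00.
02:00 Casvand Station − 2h = 00:00 UTC.
1 March 2019 is a Friday, so the first Sunday is March 3 and the third is March 17.
1 October 2019 is a Tuesday, so the first Monday is October 7 and the fourth is October 28.
At the standard offset (UTC+04:00), 00:00 UTC + 4h = 04:00 Ardir Administrative Region standard time.
Daylight saving runs 17 March – 28 October; the standard-time date in Ardir Administrative Region, 26 February 2019, is outside that window, so Ardir Administrative Region is on standard time at UTC+04:00.
00:00 UTC + 4h = 04:00 Ardir Administrative Region.

04:00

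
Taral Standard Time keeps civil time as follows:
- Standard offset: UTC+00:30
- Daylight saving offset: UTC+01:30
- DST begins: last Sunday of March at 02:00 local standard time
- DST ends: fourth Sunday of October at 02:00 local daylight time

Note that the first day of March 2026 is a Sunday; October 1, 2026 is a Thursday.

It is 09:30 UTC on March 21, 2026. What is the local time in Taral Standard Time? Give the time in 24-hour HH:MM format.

10:00

1 March 2026 is a Sunday, so Sundays fall on 1, 8, 15, 22, 29; the last is March 29.
1 October 2026 is a Thursday, so the first Sunday is October 4 and the fourth is October 25.
At the standard offset (UTC+00:30), 09:30 UTC + 0h30m = 10:00 Taral Standard Time standard time.
The standard-time date in Taral Standard Time, March 21, 2026, does not fall between 29 March and 25 October, so daylight saving is not in effect and Taral Standard Time is at UTC+00:30.
09:30 UTC + 0h30m = 10:00 local.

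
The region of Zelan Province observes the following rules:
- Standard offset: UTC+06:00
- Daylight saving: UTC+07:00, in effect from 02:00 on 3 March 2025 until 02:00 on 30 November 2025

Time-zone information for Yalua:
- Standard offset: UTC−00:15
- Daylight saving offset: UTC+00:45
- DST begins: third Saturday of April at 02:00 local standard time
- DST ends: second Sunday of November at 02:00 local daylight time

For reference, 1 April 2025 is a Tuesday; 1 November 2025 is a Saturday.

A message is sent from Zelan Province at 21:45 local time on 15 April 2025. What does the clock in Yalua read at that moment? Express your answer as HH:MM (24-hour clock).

14:30

15 April 2025 lies within the daylight-saving period (3 March – 30 November), so Zelan Province is on daylight time, UTC+07:00.
21:45 Zelan Province − 7h = 14:45 UTC.
1 April 2025 is a Tuesday, so the first Saturday is April 5 and the third is April 19.
1 November 2025 is a Saturday, so the first Sunday is November 2 and the second is November 9.
At the standard offset (UTC−00:15), 14:45 UTC − 0h15m = 14:30 Yalua standard time.
The standard-time date in Yalua, 15 April 2025, does not fall between 19 April and 9 November, so daylight saving is not in effect and Yalua is at UTC−00:15.
14:45 UTC − 0h15m = 14:30 Yalua.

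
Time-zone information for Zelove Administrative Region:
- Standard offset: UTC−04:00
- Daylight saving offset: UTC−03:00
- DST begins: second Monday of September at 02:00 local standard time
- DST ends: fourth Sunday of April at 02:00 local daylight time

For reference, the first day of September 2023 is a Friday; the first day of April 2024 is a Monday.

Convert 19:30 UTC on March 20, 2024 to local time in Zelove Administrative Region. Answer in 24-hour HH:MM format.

16:30

1 September 2023 is a Friday, so the first Monday is September 4 and the second is September 11.
1 April 2024 is a Monday, so the first Sunday is April 7 and the fourth is April 28.
At the standard offset (UTC−04:00), 19:30 UTC − 4h = 15:30 Zelove Administrative Region standard time.
The standard-time date in Zelove Administrative Region, March 20, 2024, lies within the daylight-saving period (11 September 2023 – 28 April 2024), so Zelove Administrative Region is on daylight time, UTC−03:00.
19:30 UTC − 3h = 16:30 local.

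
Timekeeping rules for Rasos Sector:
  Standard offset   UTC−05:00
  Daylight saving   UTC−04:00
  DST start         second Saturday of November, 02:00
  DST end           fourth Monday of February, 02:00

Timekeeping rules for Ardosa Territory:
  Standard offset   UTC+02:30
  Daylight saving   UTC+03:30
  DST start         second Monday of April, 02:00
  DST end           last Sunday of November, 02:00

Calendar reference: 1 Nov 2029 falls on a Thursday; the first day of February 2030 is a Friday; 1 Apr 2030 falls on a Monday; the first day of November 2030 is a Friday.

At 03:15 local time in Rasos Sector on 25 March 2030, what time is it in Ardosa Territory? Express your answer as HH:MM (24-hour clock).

10:45

1 November 2029 is a Thursday, so the first Saturday is November 3 and the second is November 10.
1 February 2030 is a Friday, so the first Monday is February 4 and the fourth is February 25.
Daylight saving runs 10 November 2029 – 25 February 2030; 25 March 2030 is outside that window, so Rasos Sector is on standard time at UTC−05:00.
03:15 Rasos Sector + 5h = 08:15 UTC.
1 April 2030 is a Monday, so the first Monday is April 1 and the second is April 8.
1 November 2030 is a Friday, so Sundays fall on 3, 10, 17, 24; the last is November 24.
At the standard offset (UTC+02:30), 08:15 UTC + 2h30m = 10:45 Ardosa Territory standard time.
Daylight saving runs 8 April – 24 November; the standard-time date in Ardosa Territory, 25 March 2030, is outside that window, so Ardosa Territory is on standard time at UTC+02:30.
08:15 UTC + 2h30m = 10:45 Ardosa Territory.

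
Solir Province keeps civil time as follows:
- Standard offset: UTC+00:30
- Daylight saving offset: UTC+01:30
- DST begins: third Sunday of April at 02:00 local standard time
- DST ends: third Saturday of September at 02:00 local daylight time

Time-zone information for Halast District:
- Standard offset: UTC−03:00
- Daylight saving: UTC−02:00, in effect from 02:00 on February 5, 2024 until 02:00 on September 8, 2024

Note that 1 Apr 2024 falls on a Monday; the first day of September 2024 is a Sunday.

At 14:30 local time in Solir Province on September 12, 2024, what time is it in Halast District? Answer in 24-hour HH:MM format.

10:00

1 April 2024 is a Monday, so the first Sunday is April 7 and the third is April 21.
1 September 2024 is a Sunday, so the first Saturday is September 7 and the third is September 21.
Daylight saving runs 21 April – 21 September; September 12, 2024 is inside that window, so Solir Province is at UTC+01:30.
14:30 Solir Province − 1h30m = 13:00 UTC.
At the standard offset (UTC−03:00), 13:00 UTC − 3h = 10:00 Halast District standard time.
The standard-time date in Halast District, September 12, 2024, is outside the daylight-saving period (5 February – 8 September), so Halast District is on standard time, UTC−03:00.
13:00 UTC − 3h = 10:00 Halast District.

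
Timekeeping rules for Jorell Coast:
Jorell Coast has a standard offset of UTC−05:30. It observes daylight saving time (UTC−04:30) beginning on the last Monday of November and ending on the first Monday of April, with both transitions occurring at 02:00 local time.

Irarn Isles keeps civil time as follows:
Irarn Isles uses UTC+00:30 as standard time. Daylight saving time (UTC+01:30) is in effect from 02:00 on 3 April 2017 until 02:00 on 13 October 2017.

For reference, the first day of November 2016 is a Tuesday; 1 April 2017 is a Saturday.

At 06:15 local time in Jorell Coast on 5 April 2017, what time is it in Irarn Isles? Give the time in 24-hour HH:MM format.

13:15

1 November 2016 is a Tuesday, so Mondays fall on 7, 14, 21, 28; the last is November 28.
1 April 2017 is a Saturday, so the first Monday is April 3.
5 April 2017 does not fall between 28 November 2016 and 3 April 2017, so daylight saving is not in effect and Jorell Coast is at UTC−05:30.
06:15 Jorell Coast + 5h30m = 11:45 UTC.
At the standard offset (UTC+00:30), 11:45 UTC + 0h30m = 12:15 Irarn Isles standard time.
The standard-time date in Irarn Isles, 5 April 2017, falls between 3 April and 13 October, so daylight saving is in effect and Irarn Isles is at UTC+01:30.
11:45 UTC + 1h30m = 13:15 Irarn Isles.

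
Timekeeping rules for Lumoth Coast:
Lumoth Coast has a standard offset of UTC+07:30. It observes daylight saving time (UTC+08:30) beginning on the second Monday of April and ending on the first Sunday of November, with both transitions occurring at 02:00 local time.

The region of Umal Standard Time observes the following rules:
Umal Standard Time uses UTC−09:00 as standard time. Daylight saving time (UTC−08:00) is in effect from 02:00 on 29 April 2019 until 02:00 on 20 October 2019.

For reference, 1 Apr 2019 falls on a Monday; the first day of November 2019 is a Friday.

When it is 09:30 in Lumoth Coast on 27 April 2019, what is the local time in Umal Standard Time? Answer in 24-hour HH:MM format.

1 April 2019 is a Monday, so the first Monday is April 1 and the second is April 8.
1 November 2019 is a Friday, so the first Sunday is November 3.
Daylight saving runs 8 April – 3 November; 27 April 2019 is inside that window, so Lumoth Coast is at UTC+08:30.
09:30 Lumoth Coast − 8h30m = 01:00 UTC.
At the standard offset (UTC−09:00), 01:00 UTC − 9h = 16:00 Umal Standard Time standard time (rolling into the previous day, 26 April 2019).
The standard-time date in Umal Standard Time, 26 April 2019, does not fall between 29 April and 20 October, so daylight saving is not in effect and Umal Standard Time is at UTC−09:00.
01:00 UTC − 9h = 16:00 Umal Standard Time (rolling into the previous day, 26 April 2019).

16:00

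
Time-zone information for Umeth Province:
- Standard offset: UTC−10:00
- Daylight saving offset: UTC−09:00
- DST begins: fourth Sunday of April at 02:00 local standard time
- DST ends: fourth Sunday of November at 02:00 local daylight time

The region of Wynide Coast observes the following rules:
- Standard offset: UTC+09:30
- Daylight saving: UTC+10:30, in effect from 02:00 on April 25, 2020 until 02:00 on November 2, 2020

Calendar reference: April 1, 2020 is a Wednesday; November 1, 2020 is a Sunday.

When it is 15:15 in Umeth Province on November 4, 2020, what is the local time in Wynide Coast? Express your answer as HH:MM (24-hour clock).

09:45

1 April 2020 is a Wednesday, so the first Sunday is April 5 and the fourth is April 26.
1 November 2020 is a Sunday, so the first Sunday is November 1 and the fourth is November 22.
November 4, 2020 lies within the daylight-saving period (26 April – 22 November), so Umeth Province is on daylight time, UTC−09:00.
15:15 Umeth Province + 9h = 00:15 UTC (rolling into the next day, 5 November 2020).
At the standard offset (UTC+09:30), 00:15 UTC + 9h30m = 09:45 Wynide Coast standard time.
The standard-time date in Wynide Coast, November 5, 2020, does not fall between 25 April and 2 November, so daylight saving is not in effect and Wynide Coast is at UTC+09:30.
00:15 UTC + 9h30m = 09:45 Wynide Coast.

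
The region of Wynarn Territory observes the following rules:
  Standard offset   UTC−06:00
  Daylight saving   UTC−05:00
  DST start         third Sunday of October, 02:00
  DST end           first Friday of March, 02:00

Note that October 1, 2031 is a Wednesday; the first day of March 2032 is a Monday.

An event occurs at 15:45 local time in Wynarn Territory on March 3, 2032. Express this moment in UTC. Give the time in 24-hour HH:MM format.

20:45

1 October 2031 is a Wednesday, so the first Sunday is October 5 and the third is October 19.
1 March 2032 is a Monday, so the first Friday is March 5.
March 3, 2032 lies within the daylight-saving period (19 October 2031 – 5 March 2032), so Wynarn Territory is on daylight time, UTC−05:00.
15:45 local + 5h = 20:45 UTC.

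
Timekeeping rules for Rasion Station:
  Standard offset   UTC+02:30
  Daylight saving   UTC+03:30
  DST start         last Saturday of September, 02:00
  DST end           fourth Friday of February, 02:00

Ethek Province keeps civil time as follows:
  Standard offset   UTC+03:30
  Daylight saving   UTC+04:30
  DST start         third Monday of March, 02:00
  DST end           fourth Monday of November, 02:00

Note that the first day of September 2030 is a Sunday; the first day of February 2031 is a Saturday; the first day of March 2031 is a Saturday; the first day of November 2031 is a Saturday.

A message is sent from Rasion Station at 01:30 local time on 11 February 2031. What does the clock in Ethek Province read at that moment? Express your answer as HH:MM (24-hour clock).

1 September 2030 is a Sunday, so Saturdays fall on 7, 14, 21, 28; the last is September 28.
1 February 2031 is a Saturday, so the first Friday is February 7 and the fourth is February 28.
11 February 2031 lies within the daylight-saving period (28 September 2030 – 28 February 2031), so Rasion Station is on daylight time, UTC+03:30.
01:30 Rasion Station − 3h30m = 22:00 UTC (rolling into the previous day, 10 February 2031).
1 March 2031 is a Saturday, so the first Monday is March 3 and the third is March 17.
1 November 2031 is a Saturday, so the first Monday is November 3 and the fourth is November 24.
At the standard offset (UTC+03:30), 22:00 UTC + 3h30m = 01:30 Ethek Province standard time (rolling into the next day, 11 February 2031).
Daylight saving runs 17 March – 24 November; the standard-time date in Ethek Province, 11 February 2031, is outside that window, so Ethek Province is on standard time at UTC+03:30.
22:00 UTC + 3h30m = 01:30 Ethek Province (rolling into the next day, 11 February 2031).

01:30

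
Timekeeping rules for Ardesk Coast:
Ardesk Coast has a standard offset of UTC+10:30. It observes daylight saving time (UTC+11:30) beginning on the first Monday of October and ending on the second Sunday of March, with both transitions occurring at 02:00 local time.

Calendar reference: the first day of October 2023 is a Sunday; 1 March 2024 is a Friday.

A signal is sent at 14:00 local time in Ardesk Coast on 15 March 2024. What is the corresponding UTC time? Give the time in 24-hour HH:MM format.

03:30

1 October 2023 is a Sunday, so the first Monday is October 2.
1 March 2024 is a Friday, so the first Sunday is March 3 and the second is March 10.
15 March 2024 does not fall between 2 October 2023 and 10 March 2024, so daylight saving is not in effect and Ardesk Coast is at UTC+10:30.
14:00 local − 10h30m = 03:30 UTC.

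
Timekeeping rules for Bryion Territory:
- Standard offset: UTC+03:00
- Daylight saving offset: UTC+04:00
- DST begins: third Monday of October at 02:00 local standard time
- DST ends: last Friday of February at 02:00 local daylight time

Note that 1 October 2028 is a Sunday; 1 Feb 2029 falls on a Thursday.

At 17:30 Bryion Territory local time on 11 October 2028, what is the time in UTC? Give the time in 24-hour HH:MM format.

1 October 2028 is a Sunday, so the first Monday is October 2 and the third is October 16.
1 February 2029 is a Thursday, so Fridays fall on 2, 9, 16, 23; the last is February 23.
11 October 2028 is outside the daylight-saving period (16 October 2028 – 23 February 2029), so Bryion Territory is on standard time, UTC+03:00.
17:30 local − 3h = 14:30 UTC.

14:30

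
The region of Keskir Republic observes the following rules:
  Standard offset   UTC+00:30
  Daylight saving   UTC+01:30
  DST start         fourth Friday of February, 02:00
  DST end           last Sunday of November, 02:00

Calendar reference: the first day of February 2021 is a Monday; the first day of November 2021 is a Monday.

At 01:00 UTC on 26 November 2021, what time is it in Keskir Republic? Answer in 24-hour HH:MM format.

02:30

1 February 2021 is a Monday, so the first Friday is February 5 and the fourth is February 26.
1 November 2021 is a Monday, so Sundays fall on 7, 14, 21, 28; the last is November 28.
At the standard offset (UTC+00:30), 01:00 UTC + 0h30m = 01:30 Keskir Republic standard time.
The standard-time date in Keskir Republic, 26 November 2021, falls between 26 February and 28 November, so daylight saving is in effect and Keskir Republic is at UTC+01:30.
01:00 UTC + 1h30m = 02:30 local.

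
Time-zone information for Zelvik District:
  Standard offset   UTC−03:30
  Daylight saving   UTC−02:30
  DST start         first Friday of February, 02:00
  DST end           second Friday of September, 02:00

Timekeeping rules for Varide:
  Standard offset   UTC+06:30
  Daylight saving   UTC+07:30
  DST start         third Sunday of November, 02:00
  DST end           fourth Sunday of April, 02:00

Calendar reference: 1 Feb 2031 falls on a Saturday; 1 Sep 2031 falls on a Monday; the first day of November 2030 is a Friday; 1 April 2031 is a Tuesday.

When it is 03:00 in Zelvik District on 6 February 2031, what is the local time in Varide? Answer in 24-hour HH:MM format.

1 February 2031 is a Saturday, so the first Friday is February 7.
1 September 2031 is a Monday, so the first Friday is September 5 and the second is September 12.
6 February 2031 does not fall between 7 February and 12 September, so daylight saving is not in effect and Zelvik District is at UTC−03:30.
03:00 Zelvik District + 3h30m = 06:30 UTC.
1 November 2030 is a Friday, so the first Sunday is November 3 and the third is November 17.
1 April 2031 is a Tuesday, so the first Sunday is April 6 and the fourth is April 27.
At the standard offset (UTC+06:30), 06:30 UTC + 6h30m = 13:00 Varide standard time.
The standard-time date in Varide, 6 February 2031, lies within the daylight-saving period (17 November 2030 – 27 April 2031), so Varide is on daylight time, UTC+07:30.
06:30 UTC + 7h30m = 14:00 Varide.

14:00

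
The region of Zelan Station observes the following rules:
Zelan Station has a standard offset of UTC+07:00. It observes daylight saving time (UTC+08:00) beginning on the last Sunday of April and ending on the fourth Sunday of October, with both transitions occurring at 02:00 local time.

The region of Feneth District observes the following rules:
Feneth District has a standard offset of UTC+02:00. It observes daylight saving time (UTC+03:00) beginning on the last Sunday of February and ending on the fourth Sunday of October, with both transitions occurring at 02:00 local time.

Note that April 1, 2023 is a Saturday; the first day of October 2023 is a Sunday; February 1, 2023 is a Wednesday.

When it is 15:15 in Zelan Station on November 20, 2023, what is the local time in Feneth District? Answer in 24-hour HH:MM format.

10:15

1 April 2023 is a Saturday, so Sundays fall on 2, 9, 16, 23, 30; the last is April 30.
1 October 2023 is a Sunday, so the first Sunday is October 1 and the fourth is October 22.
November 20, 2023 does not fall between 30 April and 22 October, so daylight saving is not in effect and Zelan Station is at UTC+07:00.
15:15 Zelan Station − 7h = 08:15 UTC.
1 February 2023 is a Wednesday, so Sundays fall on 5, 12, 19, 26; the last is February 26.
1 October 2023 is a Sunday, so the first Sunday is October 1 and the fourth is October 22.
At the standard offset (UTC+02:00), 08:15 UTC + 2h = 10:15 Feneth District standard time.
The standard-time date in Feneth District, November 20, 2023, does not fall between 26 February and 22 October, so daylight saving is not in effect and Feneth District is at UTC+02:00.
08:15 UTC + 2h = 10:15 Feneth District.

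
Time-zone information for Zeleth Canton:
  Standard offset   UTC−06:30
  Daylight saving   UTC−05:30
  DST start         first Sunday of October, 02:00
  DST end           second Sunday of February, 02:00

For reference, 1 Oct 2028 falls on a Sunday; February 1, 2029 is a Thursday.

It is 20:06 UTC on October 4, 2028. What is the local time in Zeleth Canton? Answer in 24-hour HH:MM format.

14:36

1 October 2028 is a Sunday, so the first Sunday is October 1.
1 February 2029 is a Thursday, so the first Sunday is February 4 and the second is February 11.
At the standard offset (UTC−06:30), 20:06 UTC − 6h30m = 13:36 Zeleth Canton standard time.
Daylight saving runs 1 October 2028 – 11 February 2029; the standard-time date in Zeleth Canton, October 4, 2028, is inside that window, so Zeleth Canton is at UTC−05:30.
20:06 UTC − 5h30m = 14:36 local.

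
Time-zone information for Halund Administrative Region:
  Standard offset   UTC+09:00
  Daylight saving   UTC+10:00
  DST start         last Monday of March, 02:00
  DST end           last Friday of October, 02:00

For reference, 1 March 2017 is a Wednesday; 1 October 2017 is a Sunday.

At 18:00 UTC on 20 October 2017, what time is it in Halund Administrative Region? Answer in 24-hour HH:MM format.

1 March 2017 is a Wednesday, so Mondays fall on 6, 13, 20, 27; the last is March 27.
1 October 2017 is a Sunday, so Fridays fall on 6, 13, 20, 27; the last is October 27.
At the standard offset (UTC+09:00), 18:00 UTC + 9h = 03:00 Halund Administrative Region standard time (rolling into the next day, 21 October 2017).
The standard-time date in Halund Administrative Region, 21 October 2017, falls between 27 March and 27 October, so daylight saving is in effect and Halund Administrative Region is at UTC+10:00.
18:00 UTC + 10h = 04:00 local (rolling into the next day, 21 October 2017).

04:00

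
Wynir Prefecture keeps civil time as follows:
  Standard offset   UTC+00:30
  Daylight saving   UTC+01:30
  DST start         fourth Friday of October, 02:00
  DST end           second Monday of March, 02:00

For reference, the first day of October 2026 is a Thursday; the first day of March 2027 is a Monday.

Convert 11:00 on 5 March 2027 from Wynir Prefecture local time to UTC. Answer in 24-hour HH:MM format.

09:30

1 October 2026 is a Thursday, so the first Friday is October 2 and the fourth is October 23.
1 March 2027 is a Monday, so the first Monday is March 1 and the second is March 8.
5 March 2027 lies within the daylight-saving period (23 October 2026 – 8 March 2027), so Wynir Prefecture is on daylight time, UTC+01:30.
11:00 local − 1h30m = 09:30 UTC.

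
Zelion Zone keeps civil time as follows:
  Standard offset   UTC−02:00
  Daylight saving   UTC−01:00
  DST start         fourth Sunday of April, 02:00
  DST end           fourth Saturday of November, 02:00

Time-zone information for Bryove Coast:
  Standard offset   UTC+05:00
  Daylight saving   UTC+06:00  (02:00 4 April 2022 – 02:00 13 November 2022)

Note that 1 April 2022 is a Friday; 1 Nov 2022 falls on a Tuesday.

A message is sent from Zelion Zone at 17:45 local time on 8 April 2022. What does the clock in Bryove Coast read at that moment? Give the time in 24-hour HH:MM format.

01:45

1 April 2022 is a Friday, so the first Sunday is April 3 and the fourth is April 24.
1 November 2022 is a Tuesday, so the first Saturday is November 5 and the fourth is November 26.
8 April 2022 is outside the daylight-saving period (24 April – 26 November), so Zelion Zone is on standard time, UTC−02:00.
17:45 Zelion Zone + 2h = 19:45 UTC.
At the standard offset (UTC+05:00), 19:45 UTC + 5h = 00:45 Bryove Coast standard time (rolling into the next day, 9 April 2022).
The standard-time date in Bryove Coast, 9 April 2022, lies within the daylight-saving period (4 April – 13 November), so Bryove Coast is on daylight time, UTC+06:00.
19:45 UTC + 6h = 01:45 Bryove Coast (rolling into the next day, 9 April 2022).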